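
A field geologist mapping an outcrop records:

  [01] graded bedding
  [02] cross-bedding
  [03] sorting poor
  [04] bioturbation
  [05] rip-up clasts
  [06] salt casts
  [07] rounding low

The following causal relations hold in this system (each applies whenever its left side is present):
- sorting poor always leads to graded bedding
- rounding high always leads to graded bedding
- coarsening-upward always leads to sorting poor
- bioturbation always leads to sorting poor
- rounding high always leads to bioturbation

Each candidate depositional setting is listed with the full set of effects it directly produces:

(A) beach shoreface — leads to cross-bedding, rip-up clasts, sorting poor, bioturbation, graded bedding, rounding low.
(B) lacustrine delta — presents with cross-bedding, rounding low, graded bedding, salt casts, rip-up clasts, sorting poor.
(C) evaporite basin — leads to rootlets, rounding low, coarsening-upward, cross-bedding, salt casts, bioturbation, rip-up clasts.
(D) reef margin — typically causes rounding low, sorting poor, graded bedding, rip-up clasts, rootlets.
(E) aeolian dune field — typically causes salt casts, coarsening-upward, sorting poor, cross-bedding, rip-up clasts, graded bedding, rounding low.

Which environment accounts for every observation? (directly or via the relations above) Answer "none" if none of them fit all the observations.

C

Testing each hypothesis:
(A) beach shoreface — does not account for salt casts
(B) lacustrine delta — graded bedding ✓; cross-bedding ✓; sorting poor ✓; bioturbation ✗; rip-up clasts ✓; salt casts ✓; rounding low ✓
(C) evaporite basin — graded bedding ✓ (via bioturbation → sorting poor → graded bedding); cross-bedding ✓; sorting poor ✓ (via bioturbation → sorting poor); bioturbation ✓; rip-up clasts ✓; salt casts ✓; rounding low ✓
(D) reef margin — does not account for cross-bedding, bioturbation, salt casts
(E) aeolian dune field — graded bedding ✓; cross-bedding ✓; sorting poor ✓; bioturbation ✗; rip-up clasts ✓; salt casts ✓; rounding low ✓
(C) is the only candidate with no mismatches.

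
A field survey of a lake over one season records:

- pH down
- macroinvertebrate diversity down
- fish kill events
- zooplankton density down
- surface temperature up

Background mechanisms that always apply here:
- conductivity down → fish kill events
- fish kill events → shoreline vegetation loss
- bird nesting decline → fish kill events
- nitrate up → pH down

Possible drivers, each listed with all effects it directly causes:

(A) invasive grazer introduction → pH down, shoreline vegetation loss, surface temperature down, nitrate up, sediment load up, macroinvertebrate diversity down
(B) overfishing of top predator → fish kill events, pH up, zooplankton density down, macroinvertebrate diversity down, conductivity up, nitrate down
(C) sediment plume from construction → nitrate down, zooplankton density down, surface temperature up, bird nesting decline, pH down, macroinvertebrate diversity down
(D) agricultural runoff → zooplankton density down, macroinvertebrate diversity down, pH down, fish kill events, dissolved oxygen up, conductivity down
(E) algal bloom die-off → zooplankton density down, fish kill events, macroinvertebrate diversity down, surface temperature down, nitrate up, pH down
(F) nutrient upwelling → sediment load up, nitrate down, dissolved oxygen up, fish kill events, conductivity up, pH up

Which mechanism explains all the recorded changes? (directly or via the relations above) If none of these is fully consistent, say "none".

C

Testing each hypothesis:
(A) invasive grazer introduction — fails on fish kill events, zooplankton density down, surface temperature up (predicts surface temperature down, not surface temperature up)
(B) overfishing of top predator — fails on pH down, surface temperature up (predicts pH up, not pH down)
(C) sediment plume from construction — accounts for every observation (fish kill events through bird nesting decline → fish kill events)
(D) agricultural runoff — pH down +; macroinvertebrate diversity down +; fish kill events +; zooplankton density down +; surface temperature up -
(E) algal bloom die-off — fails on surface temperature up (predicts surface temperature down, not surface temperature up)
(F) nutrient upwelling — fails on pH down, macroinvertebrate diversity down, zooplankton density down, surface temperature up (predicts pH up, not pH down)
(C) is the only candidate with no mismatches.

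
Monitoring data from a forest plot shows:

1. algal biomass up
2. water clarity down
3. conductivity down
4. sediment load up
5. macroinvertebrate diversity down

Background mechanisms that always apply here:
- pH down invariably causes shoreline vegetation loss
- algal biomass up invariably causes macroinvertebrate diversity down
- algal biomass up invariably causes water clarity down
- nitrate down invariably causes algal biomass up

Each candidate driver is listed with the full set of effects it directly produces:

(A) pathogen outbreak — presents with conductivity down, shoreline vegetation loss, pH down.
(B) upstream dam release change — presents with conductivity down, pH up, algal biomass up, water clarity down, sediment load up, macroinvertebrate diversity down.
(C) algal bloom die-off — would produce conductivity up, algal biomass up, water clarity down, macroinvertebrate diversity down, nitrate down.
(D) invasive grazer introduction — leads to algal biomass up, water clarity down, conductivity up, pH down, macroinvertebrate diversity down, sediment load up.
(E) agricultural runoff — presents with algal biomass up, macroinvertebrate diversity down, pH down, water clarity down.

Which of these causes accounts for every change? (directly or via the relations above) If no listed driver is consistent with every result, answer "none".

B

Testing each hypothesis:
(A) pathogen outbreak — does not account for algal biomass up, water clarity down, sediment load up, macroinvertebrate diversity down
(B) upstream dam release change — algal biomass up ✓; water clarity down ✓; conductivity down ✓; sediment load up ✓; macroinvertebrate diversity down ✓
(C) algal bloom die-off — algal biomass up ✓; water clarity down ✓; conductivity down ✗; sediment load up ✗; macroinvertebrate diversity down ✓
(D) invasive grazer introduction — algal biomass up ✓; water clarity down ✓; conductivity down ✗; sediment load up ✓; macroinvertebrate diversity down ✓
(E) agricultural runoff — does not account for conductivity down, sediment load up
(B) alone accounts for all the evidence.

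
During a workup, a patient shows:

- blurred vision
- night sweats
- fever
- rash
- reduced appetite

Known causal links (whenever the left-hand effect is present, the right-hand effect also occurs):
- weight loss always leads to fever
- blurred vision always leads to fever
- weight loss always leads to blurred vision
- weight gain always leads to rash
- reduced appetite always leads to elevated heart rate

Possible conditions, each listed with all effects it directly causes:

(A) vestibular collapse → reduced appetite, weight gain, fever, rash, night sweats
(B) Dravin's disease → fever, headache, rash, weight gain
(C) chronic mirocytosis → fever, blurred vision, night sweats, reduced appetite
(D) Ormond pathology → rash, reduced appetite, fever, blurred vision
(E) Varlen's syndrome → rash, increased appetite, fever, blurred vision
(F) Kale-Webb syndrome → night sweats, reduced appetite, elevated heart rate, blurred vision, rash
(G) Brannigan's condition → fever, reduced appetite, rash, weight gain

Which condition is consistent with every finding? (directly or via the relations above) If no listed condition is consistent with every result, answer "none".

F

Per-candidate check:
(A) vestibular collapse — blurred vision -; night sweats +; fever +; rash +; reduced appetite +
(B) Dravin's disease — blurred vision -; night sweats -; fever +; rash +; reduced appetite -
(C) chronic mirocytosis — does not account for rash
(D) Ormond pathology — blurred vision +; night sweats -; fever +; rash +; reduced appetite +
(E) Varlen's syndrome — blurred vision +; night sweats -; fever +; rash +; reduced appetite -
(F) Kale-Webb syndrome — accounts for every observation (fever by blurred vision → fever)
(G) Brannigan's condition — does not account for blurred vision, night sweats
(F) alone accounts for all the evidence.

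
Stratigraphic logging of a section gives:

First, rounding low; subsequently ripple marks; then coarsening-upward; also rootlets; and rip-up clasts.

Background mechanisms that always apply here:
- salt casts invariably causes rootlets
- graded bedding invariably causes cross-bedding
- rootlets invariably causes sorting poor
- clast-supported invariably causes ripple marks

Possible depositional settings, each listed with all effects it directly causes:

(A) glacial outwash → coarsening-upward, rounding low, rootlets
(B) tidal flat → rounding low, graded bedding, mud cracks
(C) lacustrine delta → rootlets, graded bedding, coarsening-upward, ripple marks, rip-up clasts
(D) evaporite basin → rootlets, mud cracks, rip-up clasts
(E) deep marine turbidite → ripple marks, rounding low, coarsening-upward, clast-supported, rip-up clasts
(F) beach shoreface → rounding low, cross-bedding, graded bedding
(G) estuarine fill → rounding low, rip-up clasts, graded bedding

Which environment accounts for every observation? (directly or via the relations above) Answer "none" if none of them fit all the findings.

none

Checking each candidate against the observations:
(A) glacial outwash — does not account for ripple marks, rip-up clasts
(B) tidal flat — rounding low match; ripple marks miss; coarsening-upward miss; rootlets miss; rip-up clasts miss
(C) lacustrine delta — rounding low miss; ripple marks match; coarsening-upward match; rootlets match; rip-up clasts match
(D) evaporite basin — rounding low miss; ripple marks miss; coarsening-upward miss; rootlets match; rip-up clasts match
(E) deep marine turbidite — does not account for rootlets
(F) beach shoreface — rounding low match; ripple marks miss; coarsening-upward miss; rootlets miss; rip-up clasts miss
(G) estuarine fill — does not account for ripple marks, coarsening-upward, rootlets
None of the listed candidates fits everything.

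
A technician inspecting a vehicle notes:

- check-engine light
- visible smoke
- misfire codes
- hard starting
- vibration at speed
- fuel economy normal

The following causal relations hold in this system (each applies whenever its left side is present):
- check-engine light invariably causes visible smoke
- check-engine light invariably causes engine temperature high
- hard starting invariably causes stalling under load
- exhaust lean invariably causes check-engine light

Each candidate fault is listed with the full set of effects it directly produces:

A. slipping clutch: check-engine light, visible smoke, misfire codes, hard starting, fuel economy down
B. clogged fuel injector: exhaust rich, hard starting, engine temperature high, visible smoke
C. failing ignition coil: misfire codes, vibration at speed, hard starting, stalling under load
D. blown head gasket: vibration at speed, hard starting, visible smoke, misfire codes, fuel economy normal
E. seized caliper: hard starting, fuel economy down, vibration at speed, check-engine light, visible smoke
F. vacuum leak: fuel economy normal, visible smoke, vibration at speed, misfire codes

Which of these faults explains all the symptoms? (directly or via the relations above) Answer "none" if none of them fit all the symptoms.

none

Testing each hypothesis:
(A) slipping clutch — fails on vibration at speed, fuel economy normal (predicts fuel economy down, not fuel economy normal)
(B) clogged fuel injector — check-engine light ✗; visible smoke ✓; misfire codes ✗; hard starting ✓; vibration at speed ✗; fuel economy normal ✗
(C) failing ignition coil — check-engine light ✗; visible smoke ✗; misfire codes ✓; hard starting ✓; vibration at speed ✓; fuel economy normal ✗
(D) blown head gasket — check-engine light ✗; visible smoke ✓; misfire codes ✓; hard starting ✓; vibration at speed ✓; fuel economy normal ✓
(E) seized caliper — fails on misfire codes, fuel economy normal (predicts fuel economy down, not fuel economy normal)
(F) vacuum leak — does not account for check-engine light, hard starting
None of the listed candidates fits everything.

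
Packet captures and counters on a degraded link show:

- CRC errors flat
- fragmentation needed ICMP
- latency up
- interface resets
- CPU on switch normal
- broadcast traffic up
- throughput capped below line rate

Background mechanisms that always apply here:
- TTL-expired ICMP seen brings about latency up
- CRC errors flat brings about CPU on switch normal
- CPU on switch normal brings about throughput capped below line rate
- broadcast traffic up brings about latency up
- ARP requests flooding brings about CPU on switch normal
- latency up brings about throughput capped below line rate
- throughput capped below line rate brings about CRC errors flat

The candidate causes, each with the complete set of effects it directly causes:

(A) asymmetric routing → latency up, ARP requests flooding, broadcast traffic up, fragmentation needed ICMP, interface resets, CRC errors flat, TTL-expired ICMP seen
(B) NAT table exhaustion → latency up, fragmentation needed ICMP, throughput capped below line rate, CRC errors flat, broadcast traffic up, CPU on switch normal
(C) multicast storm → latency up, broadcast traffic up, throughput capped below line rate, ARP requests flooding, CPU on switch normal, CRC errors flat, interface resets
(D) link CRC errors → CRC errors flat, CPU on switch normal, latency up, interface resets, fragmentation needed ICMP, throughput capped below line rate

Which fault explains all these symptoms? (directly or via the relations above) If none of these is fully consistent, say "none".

Checking each candidate against the observations:
(A) asymmetric routing — accounts for every observation (CPU on switch normal by ARP requests flooding → CPU on switch normal)
(B) NAT table exhaustion — CRC errors flat ✓; fragmentation needed ICMP ✓; latency up ✓; interface resets ✗; CPU on switch normal ✓; broadcast traffic up ✓; throughput capped below line rate ✓
(C) multicast storm — CRC errors flat ✓; fragmentation needed ICMP ✗; latency up ✓; interface resets ✓; CPU on switch normal ✓; broadcast traffic up ✓; throughput capped below line rate ✓
(D) link CRC errors — does not account for broadcast traffic up
(A) is the only candidate with no mismatches.

A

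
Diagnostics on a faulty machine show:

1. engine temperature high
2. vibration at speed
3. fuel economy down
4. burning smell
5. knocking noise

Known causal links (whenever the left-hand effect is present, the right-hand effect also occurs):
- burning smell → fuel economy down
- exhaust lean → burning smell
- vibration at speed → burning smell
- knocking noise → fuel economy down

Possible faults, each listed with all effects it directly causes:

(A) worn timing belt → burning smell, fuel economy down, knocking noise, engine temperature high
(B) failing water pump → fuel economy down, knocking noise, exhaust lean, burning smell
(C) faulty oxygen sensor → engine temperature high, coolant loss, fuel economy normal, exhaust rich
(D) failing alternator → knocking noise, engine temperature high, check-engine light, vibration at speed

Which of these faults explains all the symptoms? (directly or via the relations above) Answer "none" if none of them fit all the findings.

D

Testing each hypothesis:
(A) worn timing belt — engine temperature high ✓; vibration at speed ✗; fuel economy down ✓; burning smell ✓; knocking noise ✓
(B) failing water pump — engine temperature high ✗; vibration at speed ✗; fuel economy down ✓; burning smell ✓; knocking noise ✓
(C) faulty oxygen sensor — engine temperature high ✓; vibration at speed ✗; fuel economy down ✗; burning smell ✗; knocking noise ✗
(D) failing alternator — engine temperature high ✓; vibration at speed ✓; fuel economy down ✓ (through knocking noise → fuel economy down); burning smell ✓ (through vibration at speed → burning smell); knocking noise ✓
Only (D) is consistent with every observation.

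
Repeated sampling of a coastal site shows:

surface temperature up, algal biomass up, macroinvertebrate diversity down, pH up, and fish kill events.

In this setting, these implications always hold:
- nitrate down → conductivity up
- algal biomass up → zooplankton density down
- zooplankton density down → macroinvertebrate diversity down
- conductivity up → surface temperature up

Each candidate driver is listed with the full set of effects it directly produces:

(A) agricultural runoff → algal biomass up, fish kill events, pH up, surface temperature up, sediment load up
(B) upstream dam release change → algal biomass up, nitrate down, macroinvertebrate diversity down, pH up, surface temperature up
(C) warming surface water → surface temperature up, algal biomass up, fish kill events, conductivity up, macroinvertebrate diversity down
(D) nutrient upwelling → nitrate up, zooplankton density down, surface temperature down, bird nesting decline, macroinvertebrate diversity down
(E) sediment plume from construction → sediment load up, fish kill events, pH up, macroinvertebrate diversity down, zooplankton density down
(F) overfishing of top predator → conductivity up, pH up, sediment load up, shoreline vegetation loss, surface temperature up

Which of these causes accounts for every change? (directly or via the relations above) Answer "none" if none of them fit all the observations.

Per-candidate check:
(A) agricultural runoff — accounts for every observation (macroinvertebrate diversity down through algal biomass up → zooplankton density down → macroinvertebrate diversity down)
(B) upstream dam release change — surface temperature up +; algal biomass up +; macroinvertebrate diversity down +; pH up +; fish kill events -
(C) warming surface water — does not account for pH up
(D) nutrient upwelling — fails on surface temperature up, algal biomass up, pH up, fish kill events (predicts surface temperature down, not surface temperature up)
(E) sediment plume from construction — surface temperature up -; algal biomass up -; macroinvertebrate diversity down +; pH up +; fish kill events +
(F) overfishing of top predator — does not account for algal biomass up, macroinvertebrate diversity down, fish kill events
Only (A) is consistent with every observation.

A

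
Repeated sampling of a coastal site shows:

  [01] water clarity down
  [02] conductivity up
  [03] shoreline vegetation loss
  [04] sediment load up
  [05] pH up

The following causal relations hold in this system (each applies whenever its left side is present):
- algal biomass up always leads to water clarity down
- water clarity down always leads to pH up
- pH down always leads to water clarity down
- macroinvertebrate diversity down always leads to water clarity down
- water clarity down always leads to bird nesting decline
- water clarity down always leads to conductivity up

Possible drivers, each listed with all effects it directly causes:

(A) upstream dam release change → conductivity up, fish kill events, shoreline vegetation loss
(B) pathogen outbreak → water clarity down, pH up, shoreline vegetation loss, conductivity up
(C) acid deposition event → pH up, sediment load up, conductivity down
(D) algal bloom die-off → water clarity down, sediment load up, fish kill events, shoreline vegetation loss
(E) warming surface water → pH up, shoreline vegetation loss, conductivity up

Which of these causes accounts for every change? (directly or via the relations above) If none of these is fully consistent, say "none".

D

Checking each candidate against the observations:
(A) upstream dam release change — does not account for water clarity down, sediment load up, pH up
(B) pathogen outbreak — water clarity down +; conductivity up +; shoreline vegetation loss +; sediment load up -; pH up +
(C) acid deposition event — fails on water clarity down, conductivity up, shoreline vegetation loss (predicts conductivity down, not conductivity up)
(D) algal bloom die-off — accounts for every observation (conductivity up through water clarity down → conductivity up)
(E) warming surface water — does not account for water clarity down, sediment load up
Only (D) is consistent with every observation.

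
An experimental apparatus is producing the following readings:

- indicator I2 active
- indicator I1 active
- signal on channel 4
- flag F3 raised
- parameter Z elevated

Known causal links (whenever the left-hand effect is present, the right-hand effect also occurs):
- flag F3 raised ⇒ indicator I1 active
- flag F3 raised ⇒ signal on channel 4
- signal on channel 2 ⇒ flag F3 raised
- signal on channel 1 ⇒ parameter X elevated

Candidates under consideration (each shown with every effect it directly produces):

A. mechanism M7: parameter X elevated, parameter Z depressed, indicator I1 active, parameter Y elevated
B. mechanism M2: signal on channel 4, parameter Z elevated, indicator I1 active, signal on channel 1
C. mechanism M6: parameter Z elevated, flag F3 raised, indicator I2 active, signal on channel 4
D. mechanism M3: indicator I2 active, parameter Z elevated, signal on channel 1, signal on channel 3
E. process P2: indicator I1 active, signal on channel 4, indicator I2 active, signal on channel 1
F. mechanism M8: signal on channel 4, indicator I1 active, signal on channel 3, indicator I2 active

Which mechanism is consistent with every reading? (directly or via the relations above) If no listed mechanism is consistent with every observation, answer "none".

C

Checking each candidate against the observations:
(A) mechanism M7 — fails on indicator I2 active, signal on channel 4, flag F3 raised, parameter Z elevated (predicts parameter Z depressed, not parameter Z elevated)
(B) mechanism M2 — indicator I2 active NO; indicator I1 active yes; signal on channel 4 yes; flag F3 raised NO; parameter Z elevated yes
(C) mechanism M6 — accounts for every observation (indicator I1 active through flag F3 raised → indicator I1 active)
(D) mechanism M3 — indicator I2 active yes; indicator I1 active NO; signal on channel 4 NO; flag F3 raised NO; parameter Z elevated yes
(E) process P2 — indicator I2 active yes; indicator I1 active yes; signal on channel 4 yes; flag F3 raised NO; parameter Z elevated NO
(F) mechanism M8 — does not account for flag F3 raised, parameter Z elevated
(C) alone accounts for all the evidence.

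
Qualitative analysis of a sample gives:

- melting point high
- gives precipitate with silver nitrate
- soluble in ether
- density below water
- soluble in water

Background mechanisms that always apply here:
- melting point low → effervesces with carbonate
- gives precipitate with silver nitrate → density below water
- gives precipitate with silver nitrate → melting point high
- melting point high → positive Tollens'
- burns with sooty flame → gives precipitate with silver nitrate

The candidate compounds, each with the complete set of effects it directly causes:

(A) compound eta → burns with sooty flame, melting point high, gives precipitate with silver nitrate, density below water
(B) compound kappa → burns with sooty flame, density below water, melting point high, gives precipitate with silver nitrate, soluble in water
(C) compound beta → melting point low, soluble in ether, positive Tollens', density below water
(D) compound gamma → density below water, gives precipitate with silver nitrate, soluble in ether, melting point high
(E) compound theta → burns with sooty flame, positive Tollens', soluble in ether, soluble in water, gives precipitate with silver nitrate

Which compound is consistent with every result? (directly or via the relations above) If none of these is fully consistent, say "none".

For each candidate, compare predicted effects to what was observed:
(A) compound eta — does not account for soluble in ether, soluble in water
(B) compound kappa — does not account for soluble in ether
(C) compound beta — melting point high -; gives precipitate with silver nitrate -; soluble in ether +; density below water +; soluble in water -
(D) compound gamma — melting point high +; gives precipitate with silver nitrate +; soluble in ether +; density below water +; soluble in water -
(E) compound theta — accounts for every observation (melting point high by gives precipitate with silver nitrate → melting point high)
(E) alone accounts for all the evidence.

E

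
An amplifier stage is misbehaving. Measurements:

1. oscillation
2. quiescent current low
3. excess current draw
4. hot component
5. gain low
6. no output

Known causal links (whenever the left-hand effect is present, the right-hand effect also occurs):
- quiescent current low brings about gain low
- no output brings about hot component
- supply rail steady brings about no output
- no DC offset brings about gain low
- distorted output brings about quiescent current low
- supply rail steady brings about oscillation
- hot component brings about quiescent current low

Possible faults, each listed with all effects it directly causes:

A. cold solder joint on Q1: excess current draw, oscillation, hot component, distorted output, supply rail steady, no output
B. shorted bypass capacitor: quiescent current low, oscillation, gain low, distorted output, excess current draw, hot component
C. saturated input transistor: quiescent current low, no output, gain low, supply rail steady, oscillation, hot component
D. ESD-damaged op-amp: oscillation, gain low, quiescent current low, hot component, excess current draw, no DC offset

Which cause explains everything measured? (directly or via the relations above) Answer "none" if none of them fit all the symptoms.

A

For each candidate, compare predicted effects to what was observed:
(A) cold solder joint on Q1 — oscillation yes; quiescent current low yes (through hot component → quiescent current low); excess current draw yes; hot component yes; gain low yes (through hot component → quiescent current low → gain low); no output yes
(B) shorted bypass capacitor — does not account for no output
(C) saturated input transistor — oscillation yes; quiescent current low yes; excess current draw NO; hot component yes; gain low yes; no output yes
(D) ESD-damaged op-amp — oscillation yes; quiescent current low yes; excess current draw yes; hot component yes; gain low yes; no output NO
(A) is the only candidate with no mismatches.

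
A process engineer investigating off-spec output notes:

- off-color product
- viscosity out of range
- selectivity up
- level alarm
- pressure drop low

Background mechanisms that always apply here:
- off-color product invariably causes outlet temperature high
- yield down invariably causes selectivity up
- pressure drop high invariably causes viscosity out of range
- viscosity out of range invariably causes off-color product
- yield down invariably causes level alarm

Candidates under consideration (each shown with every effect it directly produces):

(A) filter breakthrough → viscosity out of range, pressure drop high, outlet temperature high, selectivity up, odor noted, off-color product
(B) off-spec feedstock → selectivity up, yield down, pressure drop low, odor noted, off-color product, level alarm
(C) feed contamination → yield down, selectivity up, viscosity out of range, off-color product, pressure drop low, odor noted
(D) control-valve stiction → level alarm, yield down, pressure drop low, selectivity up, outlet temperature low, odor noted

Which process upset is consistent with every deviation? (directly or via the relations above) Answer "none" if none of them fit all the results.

C

Testing each hypothesis:
(A) filter breakthrough — off-color product ✓; viscosity out of range ✓; selectivity up ✓; level alarm ✗; pressure drop low ✗
(B) off-spec feedstock — off-color product ✓; viscosity out of range ✗; selectivity up ✓; level alarm ✓; pressure drop low ✓
(C) feed contamination — off-color product ✓; viscosity out of range ✓; selectivity up ✓; level alarm ✓ (by yield down → level alarm); pressure drop low ✓
(D) control-valve stiction — does not account for off-color product, viscosity out of range
(C) is the only candidate with no mismatches.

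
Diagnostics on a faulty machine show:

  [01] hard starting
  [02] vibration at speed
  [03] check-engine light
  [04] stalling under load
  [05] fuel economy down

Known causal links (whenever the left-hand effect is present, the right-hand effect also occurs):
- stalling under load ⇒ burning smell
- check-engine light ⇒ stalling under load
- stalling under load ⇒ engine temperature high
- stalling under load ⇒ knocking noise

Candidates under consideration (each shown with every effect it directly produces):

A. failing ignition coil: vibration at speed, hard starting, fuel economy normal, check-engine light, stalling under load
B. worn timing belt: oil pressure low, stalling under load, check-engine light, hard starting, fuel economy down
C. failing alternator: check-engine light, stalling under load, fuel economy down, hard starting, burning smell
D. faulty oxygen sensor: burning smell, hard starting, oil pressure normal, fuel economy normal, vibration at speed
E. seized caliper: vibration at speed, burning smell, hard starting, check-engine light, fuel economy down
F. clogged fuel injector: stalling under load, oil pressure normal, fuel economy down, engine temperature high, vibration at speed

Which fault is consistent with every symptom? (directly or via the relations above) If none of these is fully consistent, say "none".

E

For each candidate, compare predicted effects to what was observed:
(A) failing ignition coil — hard starting ✓; vibration at speed ✓; check-engine light ✓; stalling under load ✓; fuel economy down ✗
(B) worn timing belt — hard starting ✓; vibration at speed ✗; check-engine light ✓; stalling under load ✓; fuel economy down ✓
(C) failing alternator — hard starting ✓; vibration at speed ✗; check-engine light ✓; stalling under load ✓; fuel economy down ✓
(D) faulty oxygen sensor — hard starting ✓; vibration at speed ✓; check-engine light ✗; stalling under load ✗; fuel economy down ✗
(E) seized caliper — accounts for every observation (stalling under load by check-engine light → stalling under load)
(F) clogged fuel injector — hard starting ✗; vibration at speed ✓; check-engine light ✗; stalling under load ✓; fuel economy down ✓
Only (E) is consistent with every observation.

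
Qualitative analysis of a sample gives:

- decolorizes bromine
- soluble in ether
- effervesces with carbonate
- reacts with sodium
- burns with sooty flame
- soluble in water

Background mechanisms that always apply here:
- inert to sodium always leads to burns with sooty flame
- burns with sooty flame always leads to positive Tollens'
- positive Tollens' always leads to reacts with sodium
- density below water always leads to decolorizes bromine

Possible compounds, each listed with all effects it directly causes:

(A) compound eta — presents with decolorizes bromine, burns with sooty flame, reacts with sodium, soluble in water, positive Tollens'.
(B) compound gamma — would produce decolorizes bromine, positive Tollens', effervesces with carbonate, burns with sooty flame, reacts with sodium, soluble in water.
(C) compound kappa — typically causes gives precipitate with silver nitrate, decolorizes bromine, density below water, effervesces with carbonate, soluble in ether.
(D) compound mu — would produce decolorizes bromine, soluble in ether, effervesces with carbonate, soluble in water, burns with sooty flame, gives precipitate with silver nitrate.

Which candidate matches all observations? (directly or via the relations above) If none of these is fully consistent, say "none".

Per-candidate check:
(A) compound eta — does not account for soluble in ether, effervesces with carbonate
(B) compound gamma — decolorizes bromine yes; soluble in ether NO; effervesces with carbonate yes; reacts with sodium yes; burns with sooty flame yes; soluble in water yes
(C) compound kappa — does not account for reacts with sodium, burns with sooty flame, soluble in water
(D) compound mu — decolorizes bromine yes; soluble in ether yes; effervesces with carbonate yes; reacts with sodium yes (by burns with sooty flame → positive Tollens' → reacts with sodium); burns with sooty flame yes; soluble in water yes
Only (D) is consistent with every observation.

D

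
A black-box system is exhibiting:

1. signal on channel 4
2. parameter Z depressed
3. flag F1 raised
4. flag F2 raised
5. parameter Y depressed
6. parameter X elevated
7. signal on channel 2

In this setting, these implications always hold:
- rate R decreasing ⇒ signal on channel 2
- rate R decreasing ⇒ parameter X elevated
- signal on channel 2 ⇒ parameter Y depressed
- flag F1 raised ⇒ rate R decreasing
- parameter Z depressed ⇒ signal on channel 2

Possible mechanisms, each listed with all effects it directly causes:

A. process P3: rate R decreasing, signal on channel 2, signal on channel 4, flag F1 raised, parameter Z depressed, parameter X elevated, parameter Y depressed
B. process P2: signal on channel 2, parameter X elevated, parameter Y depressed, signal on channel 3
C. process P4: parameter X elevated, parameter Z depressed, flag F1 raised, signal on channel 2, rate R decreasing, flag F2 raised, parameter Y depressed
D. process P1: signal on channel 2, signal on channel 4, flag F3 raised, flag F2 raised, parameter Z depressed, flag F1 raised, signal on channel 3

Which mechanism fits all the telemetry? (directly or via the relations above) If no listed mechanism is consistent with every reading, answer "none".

Checking each candidate against the observations:
(A) process P3 — signal on channel 4 yes; parameter Z depressed yes; flag F1 raised yes; flag F2 raised NO; parameter Y depressed yes; parameter X elevated yes; signal on channel 2 yes
(B) process P2 — signal on channel 4 NO; parameter Z depressed NO; flag F1 raised NO; flag F2 raised NO; parameter Y depressed yes; parameter X elevated yes; signal on channel 2 yes
(C) process P4 — does not account for signal on channel 4
(D) process P1 — signal on channel 4 yes; parameter Z depressed yes; flag F1 raised yes; flag F2 raised yes; parameter Y depressed yes (by signal on channel 2 → parameter Y depressed); parameter X elevated yes (by flag F1 raised → rate R decreasing → parameter X elevated); signal on channel 2 yes
(D) alone accounts for all the evidence.

D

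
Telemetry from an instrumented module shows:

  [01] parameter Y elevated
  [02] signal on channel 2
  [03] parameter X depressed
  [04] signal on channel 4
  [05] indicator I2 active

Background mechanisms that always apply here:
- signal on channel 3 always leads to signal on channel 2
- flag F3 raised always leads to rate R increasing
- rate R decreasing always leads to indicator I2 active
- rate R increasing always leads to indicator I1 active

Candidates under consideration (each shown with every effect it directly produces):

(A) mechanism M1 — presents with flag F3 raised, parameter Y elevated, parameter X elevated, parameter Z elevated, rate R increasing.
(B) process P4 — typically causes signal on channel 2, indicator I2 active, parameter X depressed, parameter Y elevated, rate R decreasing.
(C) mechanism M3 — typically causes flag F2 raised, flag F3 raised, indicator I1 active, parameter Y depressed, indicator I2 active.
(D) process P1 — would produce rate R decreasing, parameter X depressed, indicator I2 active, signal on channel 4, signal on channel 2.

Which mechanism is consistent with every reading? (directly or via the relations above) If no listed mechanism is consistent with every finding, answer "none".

none

Checking each candidate against the observations:
(A) mechanism M1 — fails on signal on channel 2, parameter X depressed, signal on channel 4, indicator I2 active (predicts parameter X elevated, not parameter X depressed)
(B) process P4 — does not account for signal on channel 4
(C) mechanism M3 — parameter Y elevated miss; signal on channel 2 miss; parameter X depressed miss; signal on channel 4 miss; indicator I2 active match
(D) process P1 — parameter Y elevated miss; signal on channel 2 match; parameter X depressed match; signal on channel 4 match; indicator I2 active match
No candidate is consistent with all observations.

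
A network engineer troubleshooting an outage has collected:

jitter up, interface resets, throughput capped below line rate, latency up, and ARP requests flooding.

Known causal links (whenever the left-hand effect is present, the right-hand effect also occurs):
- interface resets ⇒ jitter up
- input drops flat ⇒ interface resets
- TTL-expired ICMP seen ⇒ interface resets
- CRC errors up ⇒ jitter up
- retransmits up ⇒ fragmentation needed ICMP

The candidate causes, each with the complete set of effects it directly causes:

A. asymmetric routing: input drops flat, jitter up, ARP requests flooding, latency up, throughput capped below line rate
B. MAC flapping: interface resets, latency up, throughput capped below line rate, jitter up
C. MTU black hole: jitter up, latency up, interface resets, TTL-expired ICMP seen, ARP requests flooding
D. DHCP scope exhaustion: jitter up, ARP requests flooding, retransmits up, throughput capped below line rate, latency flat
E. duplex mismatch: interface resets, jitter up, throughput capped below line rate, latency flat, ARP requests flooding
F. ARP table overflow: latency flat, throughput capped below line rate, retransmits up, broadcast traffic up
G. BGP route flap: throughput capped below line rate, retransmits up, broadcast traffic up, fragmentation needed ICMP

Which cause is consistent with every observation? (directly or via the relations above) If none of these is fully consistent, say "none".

A

Testing each hypothesis:
(A) asymmetric routing — jitter up yes; interface resets yes (by input drops flat → interface resets); throughput capped below line rate yes; latency up yes; ARP requests flooding yes
(B) MAC flapping — does not account for ARP requests flooding
(C) MTU black hole — does not account for throughput capped below line rate
(D) DHCP scope exhaustion — fails on interface resets, latency up (predicts latency flat, not latency up)
(E) duplex mismatch — jitter up yes; interface resets yes; throughput capped below line rate yes; latency up NO; ARP requests flooding yes
(F) ARP table overflow — jitter up NO; interface resets NO; throughput capped below line rate yes; latency up NO; ARP requests flooding NO
(G) BGP route flap — does not account for jitter up, interface resets, latency up, ARP requests flooding
(A) is the only candidate with no mismatches.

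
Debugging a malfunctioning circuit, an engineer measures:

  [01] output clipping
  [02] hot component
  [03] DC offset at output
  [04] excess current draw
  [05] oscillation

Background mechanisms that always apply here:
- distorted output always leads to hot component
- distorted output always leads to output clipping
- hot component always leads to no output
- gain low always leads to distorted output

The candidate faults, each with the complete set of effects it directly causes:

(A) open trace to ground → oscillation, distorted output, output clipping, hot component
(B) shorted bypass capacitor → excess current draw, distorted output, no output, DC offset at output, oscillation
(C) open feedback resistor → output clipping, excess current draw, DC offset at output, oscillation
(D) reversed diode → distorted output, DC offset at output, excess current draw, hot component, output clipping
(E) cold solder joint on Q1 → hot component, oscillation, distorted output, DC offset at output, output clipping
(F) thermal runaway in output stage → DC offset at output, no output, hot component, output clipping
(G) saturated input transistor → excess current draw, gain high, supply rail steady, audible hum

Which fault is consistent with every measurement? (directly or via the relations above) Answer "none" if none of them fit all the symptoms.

B

For each candidate, compare predicted effects to what was observed:
(A) open trace to ground — does not account for DC offset at output, excess current draw
(B) shorted bypass capacitor — accounts for every observation (output clipping through distorted output → output clipping)
(C) open feedback resistor — output clipping +; hot component -; DC offset at output +; excess current draw +; oscillation +
(D) reversed diode — output clipping +; hot component +; DC offset at output +; excess current draw +; oscillation -
(E) cold solder joint on Q1 — output clipping +; hot component +; DC offset at output +; excess current draw -; oscillation +
(F) thermal runaway in output stage — output clipping +; hot component +; DC offset at output +; excess current draw -; oscillation -
(G) saturated input transistor — does not account for output clipping, hot component, DC offset at output, oscillation
Only (B) is consistent with every observation.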